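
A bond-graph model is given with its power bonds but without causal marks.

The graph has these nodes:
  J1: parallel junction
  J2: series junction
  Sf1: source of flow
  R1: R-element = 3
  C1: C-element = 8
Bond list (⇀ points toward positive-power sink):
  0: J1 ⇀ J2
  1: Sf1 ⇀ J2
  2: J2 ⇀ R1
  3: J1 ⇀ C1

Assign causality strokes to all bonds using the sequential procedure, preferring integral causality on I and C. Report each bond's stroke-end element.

β1 →Sf1  (Sf1 fixes flow; stroke at Sf1)
β0 →J2  (J2: bond 1 brought flow, rest push out)
β2 →J2  (J2: bond 1 brought flow, rest push out)
β3 →J1  (J1: last free bond brings effort in)

bond 0 stroke→J2
bond 1 stroke→Sf1
bond 2 stroke→J2
bond 3 stroke→J1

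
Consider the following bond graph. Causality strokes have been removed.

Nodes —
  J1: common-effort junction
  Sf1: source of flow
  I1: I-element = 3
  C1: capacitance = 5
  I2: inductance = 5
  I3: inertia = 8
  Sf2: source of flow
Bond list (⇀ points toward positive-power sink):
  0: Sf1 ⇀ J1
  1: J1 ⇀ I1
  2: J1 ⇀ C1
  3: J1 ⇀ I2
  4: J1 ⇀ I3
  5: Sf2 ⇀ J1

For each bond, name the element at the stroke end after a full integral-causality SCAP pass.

β0 →Sf1  (Sf1 fixes flow; stroke at Sf1)
β5 →Sf2  (Sf2: flow source, stroke at near end)
β1 →I1  (prefer integral on I1)
β2 →J1  (C1 integral (e out))
β3 →I2  (0-jn J1 has e-setter on 2)
β4 →I3  (J1 effort already set via bond 2)

bond 0 stroke at Sf1
bond 1 stroke at I1
bond 2 stroke at J1
bond 3 stroke at I2
bond 4 stroke at I3
bond 5 stroke at Sf2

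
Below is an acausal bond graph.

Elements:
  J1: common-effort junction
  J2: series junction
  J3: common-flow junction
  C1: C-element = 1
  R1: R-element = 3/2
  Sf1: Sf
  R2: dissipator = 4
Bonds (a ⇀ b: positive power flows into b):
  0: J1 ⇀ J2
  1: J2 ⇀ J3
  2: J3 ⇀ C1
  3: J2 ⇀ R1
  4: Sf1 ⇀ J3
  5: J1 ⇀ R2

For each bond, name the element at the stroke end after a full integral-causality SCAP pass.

#0 stroke at J2
#1 stroke at J3
#2 stroke at J3
#3 stroke at J2
#4 stroke at Sf1
#5 stroke at J1

bond 4 stroke at Sf1  (Sf1 fixes flow; stroke at Sf1)
bond 1 stroke at J3  (common-f at J3 fixed by 4)
bond 2 stroke at J3  (J3: bond 4 brought flow, rest push out)
bond 0 stroke at J2  (J2: bond 1 brought flow, rest push out)
bond 3 stroke at J2  (common-f at J2 fixed by 1)
bond 5 stroke at J1  (closing 0-jn rule on J1)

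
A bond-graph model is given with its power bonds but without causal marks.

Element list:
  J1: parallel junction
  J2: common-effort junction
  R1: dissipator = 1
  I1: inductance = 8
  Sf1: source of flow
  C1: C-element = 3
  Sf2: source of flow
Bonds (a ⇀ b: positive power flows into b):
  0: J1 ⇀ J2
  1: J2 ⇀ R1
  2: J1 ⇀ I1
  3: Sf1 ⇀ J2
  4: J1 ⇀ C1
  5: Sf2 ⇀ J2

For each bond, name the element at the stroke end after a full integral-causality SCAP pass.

b3 →Sf1  (Sf1: flow source, stroke at near end)
b5 →Sf2  (source Sf2 imposes f)
b2 →I1  (prefer integral on I1)
b4 →J1  (C1 integral (e out))
b0 →J2  (J1: bond 4 brought effort, rest push out)
b1 →R1  (J2: bond 0 brought effort, rest push out)

β0 stroke→J2
β1 stroke→R1
β2 stroke→I1
β3 stroke→Sf1
β4 stroke→J1
β5 stroke→Sf2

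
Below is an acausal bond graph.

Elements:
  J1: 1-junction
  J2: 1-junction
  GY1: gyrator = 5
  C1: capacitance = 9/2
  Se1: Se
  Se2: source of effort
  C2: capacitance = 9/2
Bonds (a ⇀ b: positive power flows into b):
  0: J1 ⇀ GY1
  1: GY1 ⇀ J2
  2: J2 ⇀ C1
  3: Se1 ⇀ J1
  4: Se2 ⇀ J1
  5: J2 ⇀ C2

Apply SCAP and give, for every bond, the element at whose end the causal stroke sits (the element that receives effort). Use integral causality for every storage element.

b3 |J1  (Se1: effort source, stroke at far end)
b4 |J1  (source Se2 imposes e)
b0 |GY1  (J1: last free bond brings flow in)
b1 |GY1  (GY1 both-in/both-out from 0)
b2 |J2  (1-jn J2 has f-setter on 1)
b5 |J2  (1-jn J2 has f-setter on 1)

b0 stroke at GY1
b1 stroke at GY1
b2 stroke at J2
b3 stroke at J1
b4 stroke at J1
b5 stroke at J2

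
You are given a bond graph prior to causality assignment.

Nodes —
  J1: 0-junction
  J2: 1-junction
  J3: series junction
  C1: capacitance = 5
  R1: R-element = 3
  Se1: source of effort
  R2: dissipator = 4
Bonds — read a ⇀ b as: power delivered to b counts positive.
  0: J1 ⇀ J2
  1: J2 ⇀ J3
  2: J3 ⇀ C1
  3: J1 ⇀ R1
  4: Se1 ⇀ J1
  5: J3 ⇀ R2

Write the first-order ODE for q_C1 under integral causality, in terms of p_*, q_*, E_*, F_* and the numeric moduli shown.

dq_C1/dt = E_Se1/4 - q_C1/20

bond 4 stroke→J1  (Se1 (Se) sets effort on bond)
bond 0 stroke→J2  (J1: bond 4 brought effort, rest push out)
bond 3 stroke→R1  (0-jn J1 has e-setter on 4)
bond 1 stroke→J3  (only one flow-in slot at J2)
bond 2 stroke→J3  (C1: C, integral causality)
bond 5 stroke→R2  (only one flow-in slot at J3)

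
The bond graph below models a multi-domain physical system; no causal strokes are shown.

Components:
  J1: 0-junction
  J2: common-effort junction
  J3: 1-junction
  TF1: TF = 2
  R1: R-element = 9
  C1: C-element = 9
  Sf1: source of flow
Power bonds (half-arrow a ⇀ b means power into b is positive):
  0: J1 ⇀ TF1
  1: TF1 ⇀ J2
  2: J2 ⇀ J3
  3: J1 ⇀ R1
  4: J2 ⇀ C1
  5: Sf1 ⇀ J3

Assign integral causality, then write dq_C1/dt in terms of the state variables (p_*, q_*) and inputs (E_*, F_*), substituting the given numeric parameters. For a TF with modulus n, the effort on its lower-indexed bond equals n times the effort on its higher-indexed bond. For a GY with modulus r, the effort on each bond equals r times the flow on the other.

β5 →Sf1  (Sf1 fixes flow; stroke at Sf1)
β2 →J3  (common-f at J3 fixed by 5)
β4 →J2  (C1: C, integral causality)
β1 →TF1  (0-jn J2 has e-setter on 4)
β0 →J1  (TF1: transformer flips bond 1)
β3 →R1  (J1 effort already set via bond 0)

dq_C1/dt = -F_Sf1 - 4*q_C1/81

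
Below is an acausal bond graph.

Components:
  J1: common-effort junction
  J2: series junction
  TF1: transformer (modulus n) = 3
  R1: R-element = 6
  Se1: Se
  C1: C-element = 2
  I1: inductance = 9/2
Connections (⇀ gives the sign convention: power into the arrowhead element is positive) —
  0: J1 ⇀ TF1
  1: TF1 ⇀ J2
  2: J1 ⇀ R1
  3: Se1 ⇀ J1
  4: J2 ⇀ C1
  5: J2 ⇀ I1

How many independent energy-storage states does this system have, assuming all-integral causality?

2  (C1, I1 all integral)

#3 stroke at J1  (Se1: effort source, stroke at far end)
#0 stroke at TF1  (J1 effort already set via bond 3)
#2 stroke at R1  (J1 effort already set via bond 3)
#1 stroke at J2  (TF1 one-in-one-out from 0)
#4 stroke at J2  (C1: C, integral causality)
#5 stroke at I1  (closing 1-jn rule on J2)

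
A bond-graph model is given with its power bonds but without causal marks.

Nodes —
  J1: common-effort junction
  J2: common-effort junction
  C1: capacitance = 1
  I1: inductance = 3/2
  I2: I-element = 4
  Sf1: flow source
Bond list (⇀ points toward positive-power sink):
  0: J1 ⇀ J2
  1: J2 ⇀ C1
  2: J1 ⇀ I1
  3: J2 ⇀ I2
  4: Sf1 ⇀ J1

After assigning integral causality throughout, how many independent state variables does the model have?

β4 stroke→Sf1  (Sf1 (Sf) sets flow on bond)
β1 stroke→J2  (C1 outputs effort q/C1)
β0 stroke→J1  (common-e at J2 fixed by 1)
β3 stroke→I2  (J2 effort already set via bond 1)
β2 stroke→I1  (J1 effort already set via bond 0)

3  (C1, I1, I2 all integral)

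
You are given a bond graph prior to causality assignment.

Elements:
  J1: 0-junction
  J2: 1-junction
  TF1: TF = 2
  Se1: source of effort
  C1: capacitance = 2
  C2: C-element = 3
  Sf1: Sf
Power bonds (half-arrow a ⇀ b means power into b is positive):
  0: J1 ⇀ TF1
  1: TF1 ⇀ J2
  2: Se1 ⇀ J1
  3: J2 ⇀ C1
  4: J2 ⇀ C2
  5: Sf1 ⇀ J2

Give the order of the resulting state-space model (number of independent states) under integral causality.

#2 →J1  (Se1 fixes effort; stroke away)
#5 →Sf1  (Sf1 fixes flow; stroke at Sf1)
#0 →TF1  (common-e at J1 fixed by 2)
#1 →J2  (J2: bond 5 brought flow, rest push out)
#3 →J2  (J2: bond 5 brought flow, rest push out)
#4 →J2  (J2: bond 5 brought flow, rest push out)

2  (C1, C2 all integral)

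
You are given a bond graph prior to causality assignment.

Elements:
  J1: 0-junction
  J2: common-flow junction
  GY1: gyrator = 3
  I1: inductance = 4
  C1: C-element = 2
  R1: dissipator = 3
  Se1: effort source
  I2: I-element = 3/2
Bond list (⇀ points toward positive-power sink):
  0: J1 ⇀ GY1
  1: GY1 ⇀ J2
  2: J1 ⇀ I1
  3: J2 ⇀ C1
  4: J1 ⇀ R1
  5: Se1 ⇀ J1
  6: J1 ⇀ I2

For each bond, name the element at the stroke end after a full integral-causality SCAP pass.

b0 stroke at GY1
b1 stroke at GY1
b2 stroke at I1
b3 stroke at J2
b4 stroke at R1
b5 stroke at J1
b6 stroke at I2

#5 stroke→J1  (Se1 fixes effort; stroke away)
#0 stroke→GY1  (common-e at J1 fixed by 5)
#2 stroke→I1  (0-jn J1 has e-setter on 5)
#4 stroke→R1  (J1 effort already set via bond 5)
#6 stroke→I2  (J1: bond 5 brought effort, rest push out)
#1 stroke→GY1  (GY1 both-in/both-out from 0)
#3 stroke→J2  (1-jn J2 has f-setter on 1)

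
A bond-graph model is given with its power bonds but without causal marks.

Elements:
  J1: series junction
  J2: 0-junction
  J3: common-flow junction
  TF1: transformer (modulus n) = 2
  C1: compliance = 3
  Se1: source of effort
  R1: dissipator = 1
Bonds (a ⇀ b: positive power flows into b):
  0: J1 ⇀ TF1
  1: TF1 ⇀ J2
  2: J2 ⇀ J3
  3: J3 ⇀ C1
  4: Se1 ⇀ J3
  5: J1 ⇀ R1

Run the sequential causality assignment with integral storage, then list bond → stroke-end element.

bond 0 |J1
bond 1 |TF1
bond 2 |J2
bond 3 |J3
bond 4 |J3
bond 5 |R1

#4 →J3  (Se1 fixes effort; stroke away)
#3 →J3  (C1 outputs effort q/C1)
#2 →J2  (J3: last free bond brings flow in)
#1 →TF1  (J2 effort already set via bond 2)
#0 →J1  (through TF1, causality passes straight; one stroke at TF1)
#5 →R1  (J1: last free bond brings flow in)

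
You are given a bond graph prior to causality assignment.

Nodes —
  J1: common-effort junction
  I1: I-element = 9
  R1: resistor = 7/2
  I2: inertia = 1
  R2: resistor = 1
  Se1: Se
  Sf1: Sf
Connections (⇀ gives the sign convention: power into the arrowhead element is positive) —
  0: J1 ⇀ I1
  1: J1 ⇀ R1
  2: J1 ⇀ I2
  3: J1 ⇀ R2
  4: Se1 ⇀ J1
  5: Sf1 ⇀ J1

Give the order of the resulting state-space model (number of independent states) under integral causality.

b4 →J1  (Se1 fixes effort; stroke away)
b5 →Sf1  (Sf1 (Sf) sets flow on bond)
b0 →I1  (common-e at J1 fixed by 4)
b1 →R1  (J1: bond 4 brought effort, rest push out)
b2 →I2  (0-jn J1 has e-setter on 4)
b3 →R2  (J1: bond 4 brought effort, rest push out)

2  (I1, I2 all integral)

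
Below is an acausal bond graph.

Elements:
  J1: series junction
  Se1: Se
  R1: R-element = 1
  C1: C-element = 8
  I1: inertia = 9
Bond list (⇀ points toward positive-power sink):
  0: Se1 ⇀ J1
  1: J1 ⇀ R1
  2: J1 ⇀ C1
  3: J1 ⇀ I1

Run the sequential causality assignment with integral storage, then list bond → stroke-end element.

β0 stroke→J1  (Se1 (Se) sets effort on bond)
β2 stroke→J1  (C1 outputs effort q/C1)
β3 stroke→I1  (I1 outputs flow p/I1)
β1 stroke→J1  (J1: bond 3 brought flow, rest push out)

#0 stroke→J1
#1 stroke→J1
#2 stroke→J1
#3 stroke→I1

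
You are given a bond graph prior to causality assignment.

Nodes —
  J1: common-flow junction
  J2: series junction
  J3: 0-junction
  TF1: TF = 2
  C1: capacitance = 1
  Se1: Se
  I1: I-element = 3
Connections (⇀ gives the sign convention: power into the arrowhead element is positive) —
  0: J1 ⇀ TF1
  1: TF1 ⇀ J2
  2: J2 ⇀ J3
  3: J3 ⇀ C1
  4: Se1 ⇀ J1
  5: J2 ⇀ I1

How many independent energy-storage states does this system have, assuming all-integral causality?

β4 stroke→J1  (Se1 (Se) sets effort on bond)
β0 stroke→TF1  (J1 needs exactly one f-in)
β1 stroke→J2  (TF TF1: opposite of bond 0)
β3 stroke→J3  (C1: C, integral causality)
β2 stroke→J2  (J3: bond 3 brought effort, rest push out)
β5 stroke→I1  (closing 1-jn rule on J2)

2  (C1, I1 all integral)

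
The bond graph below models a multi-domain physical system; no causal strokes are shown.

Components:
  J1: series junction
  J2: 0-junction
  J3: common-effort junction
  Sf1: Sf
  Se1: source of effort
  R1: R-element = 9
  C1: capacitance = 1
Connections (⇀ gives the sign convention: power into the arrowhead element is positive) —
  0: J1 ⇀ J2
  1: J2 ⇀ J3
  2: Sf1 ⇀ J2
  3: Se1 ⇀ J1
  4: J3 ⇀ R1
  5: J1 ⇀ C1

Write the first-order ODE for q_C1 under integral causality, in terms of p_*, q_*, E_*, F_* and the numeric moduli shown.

dq_C1/dt = E_Se1/9 - F_Sf1 - q_C1/9

β2 stroke→Sf1  (Sf1 fixes flow; stroke at Sf1)
β3 stroke→J1  (source Se1 imposes e)
β5 stroke→J1  (C1: C, integral causality)
β0 stroke→J2  (only one flow-in slot at J1)
β1 stroke→J3  (common-e at J2 fixed by 0)
β4 stroke→R1  (common-e at J3 fixed by 1)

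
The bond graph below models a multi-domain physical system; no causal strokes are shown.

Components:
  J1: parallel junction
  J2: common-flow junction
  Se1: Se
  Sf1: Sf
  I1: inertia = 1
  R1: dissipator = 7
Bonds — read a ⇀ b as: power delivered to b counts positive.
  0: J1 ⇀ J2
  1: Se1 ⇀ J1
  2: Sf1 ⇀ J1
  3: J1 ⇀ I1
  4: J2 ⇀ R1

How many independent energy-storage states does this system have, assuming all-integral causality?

1  (I1 all integral)

b1 |J1  (Se1 (Se) sets effort on bond)
b2 |Sf1  (Sf1 fixes flow; stroke at Sf1)
b0 |J2  (common-e at J1 fixed by 1)
b3 |I1  (J1 effort already set via bond 1)
b4 |R1  (closing 1-jn rule on J2)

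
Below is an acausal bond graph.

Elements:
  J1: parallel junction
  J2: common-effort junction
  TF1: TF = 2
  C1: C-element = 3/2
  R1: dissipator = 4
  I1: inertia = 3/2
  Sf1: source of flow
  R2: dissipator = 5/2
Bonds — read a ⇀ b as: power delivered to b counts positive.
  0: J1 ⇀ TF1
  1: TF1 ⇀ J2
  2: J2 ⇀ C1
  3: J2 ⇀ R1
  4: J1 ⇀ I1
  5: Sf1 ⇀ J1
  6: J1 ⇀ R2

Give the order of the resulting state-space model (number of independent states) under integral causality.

2  (C1, I1 all integral)

β5 |Sf1  (source Sf1 imposes f)
β2 |J2  (C1 outputs effort q/C1)
β1 |TF1  (J2: bond 2 brought effort, rest push out)
β3 |R1  (common-e at J2 fixed by 2)
β0 |J1  (TF1: transformer flips bond 1)
β4 |I1  (J1: bond 0 brought effort, rest push out)
β6 |R2  (J1: bond 0 brought effort, rest push out)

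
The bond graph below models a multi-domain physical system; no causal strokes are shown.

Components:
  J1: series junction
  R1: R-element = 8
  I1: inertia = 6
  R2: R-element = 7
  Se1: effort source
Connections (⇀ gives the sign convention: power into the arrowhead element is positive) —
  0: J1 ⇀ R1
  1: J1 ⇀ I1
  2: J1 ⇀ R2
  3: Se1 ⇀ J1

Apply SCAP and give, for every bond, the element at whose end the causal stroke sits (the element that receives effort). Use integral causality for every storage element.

b3 stroke→J1  (Se1: effort source, stroke at far end)
b1 stroke→I1  (I1 outputs flow p/I1)
b0 stroke→J1  (common-f at J1 fixed by 1)
b2 stroke→J1  (J1: bond 1 brought flow, rest push out)

β0 stroke at J1
β1 stroke at I1
β2 stroke at J1
β3 stroke at J1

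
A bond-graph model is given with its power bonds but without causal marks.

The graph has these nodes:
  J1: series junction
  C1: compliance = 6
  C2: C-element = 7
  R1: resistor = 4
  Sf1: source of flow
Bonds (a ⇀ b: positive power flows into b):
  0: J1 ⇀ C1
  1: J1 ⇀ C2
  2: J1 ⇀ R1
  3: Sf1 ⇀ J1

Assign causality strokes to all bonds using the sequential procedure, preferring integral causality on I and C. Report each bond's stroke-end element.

β3 →Sf1  (Sf1 (Sf) sets flow on bond)
β0 →J1  (J1 flow already set via bond 3)
β1 →J1  (J1 flow already set via bond 3)
β2 →J1  (common-f at J1 fixed by 3)

β0 |J1
β1 |J1
β2 |J1
β3 |Sf1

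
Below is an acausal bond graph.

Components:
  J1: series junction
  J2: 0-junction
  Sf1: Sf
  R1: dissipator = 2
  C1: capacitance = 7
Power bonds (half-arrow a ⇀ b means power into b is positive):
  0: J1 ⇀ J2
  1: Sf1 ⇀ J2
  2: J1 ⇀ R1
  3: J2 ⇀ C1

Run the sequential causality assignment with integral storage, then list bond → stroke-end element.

#1 |Sf1  (source Sf1 imposes f)
#3 |J2  (prefer integral on C1)
#0 |J1  (J2: bond 3 brought effort, rest push out)
#2 |R1  (only one flow-in slot at J1)

#0 |J1
#1 |Sf1
#2 |R1
#3 |J2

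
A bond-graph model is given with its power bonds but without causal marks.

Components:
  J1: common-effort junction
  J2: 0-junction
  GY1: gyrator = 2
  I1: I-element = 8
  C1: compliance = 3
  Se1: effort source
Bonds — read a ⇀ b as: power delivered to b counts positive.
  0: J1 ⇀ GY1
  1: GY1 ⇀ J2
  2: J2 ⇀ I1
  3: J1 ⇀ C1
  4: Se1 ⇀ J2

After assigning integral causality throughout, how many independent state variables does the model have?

2  (C1, I1 all integral)

β4 |J2  (Se1: effort source, stroke at far end)
β1 |GY1  (J2 effort already set via bond 4)
β2 |I1  (J2 effort already set via bond 4)
β0 |GY1  (through GY1, causality inverts; strokes same side of GY1)
β3 |J1  (closing 0-jn rule on J1)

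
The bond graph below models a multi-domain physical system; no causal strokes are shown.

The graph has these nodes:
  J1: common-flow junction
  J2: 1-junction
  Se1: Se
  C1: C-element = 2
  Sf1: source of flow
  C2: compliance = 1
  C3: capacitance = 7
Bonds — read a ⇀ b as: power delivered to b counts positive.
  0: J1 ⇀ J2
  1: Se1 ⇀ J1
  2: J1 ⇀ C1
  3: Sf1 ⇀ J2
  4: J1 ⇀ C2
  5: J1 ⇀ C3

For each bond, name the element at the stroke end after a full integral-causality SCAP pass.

bond 0 stroke at J2
bond 1 stroke at J1
bond 2 stroke at J1
bond 3 stroke at Sf1
bond 4 stroke at J1
bond 5 stroke at J1

bond 1 →J1  (Se1 fixes effort; stroke away)
bond 3 →Sf1  (Sf1 fixes flow; stroke at Sf1)
bond 0 →J2  (J2: bond 3 brought flow, rest push out)
bond 2 →J1  (1-jn J1 has f-setter on 0)
bond 4 →J1  (1-jn J1 has f-setter on 0)
bond 5 →J1  (J1 flow already set via bond 0)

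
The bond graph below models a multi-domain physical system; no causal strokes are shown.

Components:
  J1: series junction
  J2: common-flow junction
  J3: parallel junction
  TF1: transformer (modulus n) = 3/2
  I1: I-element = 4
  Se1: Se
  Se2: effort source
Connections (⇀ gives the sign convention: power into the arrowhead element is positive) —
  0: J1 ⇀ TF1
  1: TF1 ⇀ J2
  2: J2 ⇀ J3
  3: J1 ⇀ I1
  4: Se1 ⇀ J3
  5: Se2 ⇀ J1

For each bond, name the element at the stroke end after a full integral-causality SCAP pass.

b4 stroke at J3  (Se1 (Se) sets effort on bond)
b5 stroke at J1  (source Se2 imposes e)
b2 stroke at J2  (0-jn J3 has e-setter on 4)
b1 stroke at TF1  (J2 needs exactly one f-in)
b0 stroke at J1  (TF TF1: opposite of bond 1)
b3 stroke at I1  (only one flow-in slot at J1)

β0 stroke→J1
β1 stroke→TF1
β2 stroke→J2
β3 stroke→I1
β4 stroke→J3
β5 stroke→J1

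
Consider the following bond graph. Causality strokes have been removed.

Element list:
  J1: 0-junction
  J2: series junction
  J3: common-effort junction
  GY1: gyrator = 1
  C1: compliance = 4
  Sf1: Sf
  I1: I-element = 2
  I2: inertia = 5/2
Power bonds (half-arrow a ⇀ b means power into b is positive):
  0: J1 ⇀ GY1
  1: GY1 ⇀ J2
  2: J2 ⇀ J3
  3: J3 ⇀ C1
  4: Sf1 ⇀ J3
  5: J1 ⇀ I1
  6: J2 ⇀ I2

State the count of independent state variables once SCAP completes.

β4 |Sf1  (Sf1 fixes flow; stroke at Sf1)
β3 |J3  (prefer integral on C1)
β2 |J2  (0-jn J3 has e-setter on 3)
β5 |I1  (I1 outputs flow p/I1)
β0 |J1  (only one effort-in slot at J1)
β1 |J2  (GY1 both-in/both-out from 0)
β6 |I2  (closing 1-jn rule on J2)

3  (C1, I1, I2 all integral)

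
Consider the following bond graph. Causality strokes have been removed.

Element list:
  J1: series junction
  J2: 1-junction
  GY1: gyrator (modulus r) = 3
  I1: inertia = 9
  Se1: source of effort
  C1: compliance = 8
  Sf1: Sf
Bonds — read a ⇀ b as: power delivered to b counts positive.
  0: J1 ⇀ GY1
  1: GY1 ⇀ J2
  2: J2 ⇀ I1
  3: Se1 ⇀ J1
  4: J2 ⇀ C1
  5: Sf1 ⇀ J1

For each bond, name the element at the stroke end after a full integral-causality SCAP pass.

bond 0 |J1
bond 1 |J2
bond 2 |I1
bond 3 |J1
bond 4 |J2
bond 5 |Sf1

β3 |J1  (Se1 fixes effort; stroke away)
β5 |Sf1  (Sf1 fixes flow; stroke at Sf1)
β0 |J1  (J1: bond 5 brought flow, rest push out)
β1 |J2  (through GY1, causality inverts; strokes same side of GY1)
β2 |I1  (prefer integral on I1)
β4 |J2  (J2 flow already set via bond 2)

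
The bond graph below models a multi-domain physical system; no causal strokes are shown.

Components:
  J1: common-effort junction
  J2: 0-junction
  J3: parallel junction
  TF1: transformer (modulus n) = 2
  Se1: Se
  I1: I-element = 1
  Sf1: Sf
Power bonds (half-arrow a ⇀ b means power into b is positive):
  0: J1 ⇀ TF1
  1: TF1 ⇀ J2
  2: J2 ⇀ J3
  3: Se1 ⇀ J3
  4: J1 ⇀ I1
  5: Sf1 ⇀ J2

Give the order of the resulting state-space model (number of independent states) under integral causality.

bond 3 |J3  (source Se1 imposes e)
bond 5 |Sf1  (Sf1: flow source, stroke at near end)
bond 2 |J2  (J3 effort already set via bond 3)
bond 1 |TF1  (0-jn J2 has e-setter on 2)
bond 0 |J1  (TF TF1: opposite of bond 1)
bond 4 |I1  (common-e at J1 fixed by 0)

1  (I1 all integral)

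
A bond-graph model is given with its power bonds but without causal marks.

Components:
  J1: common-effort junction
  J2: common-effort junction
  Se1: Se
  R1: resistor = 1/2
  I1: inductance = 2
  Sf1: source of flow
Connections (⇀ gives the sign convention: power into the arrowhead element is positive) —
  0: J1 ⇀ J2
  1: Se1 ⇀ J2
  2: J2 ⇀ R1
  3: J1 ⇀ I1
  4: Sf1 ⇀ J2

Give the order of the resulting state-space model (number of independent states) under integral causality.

bond 1 →J2  (Se1 (Se) sets effort on bond)
bond 4 →Sf1  (Sf1 fixes flow; stroke at Sf1)
bond 0 →J1  (0-jn J2 has e-setter on 1)
bond 2 →R1  (0-jn J2 has e-setter on 1)
bond 3 →I1  (common-e at J1 fixed by 0)

1  (I1 all integral)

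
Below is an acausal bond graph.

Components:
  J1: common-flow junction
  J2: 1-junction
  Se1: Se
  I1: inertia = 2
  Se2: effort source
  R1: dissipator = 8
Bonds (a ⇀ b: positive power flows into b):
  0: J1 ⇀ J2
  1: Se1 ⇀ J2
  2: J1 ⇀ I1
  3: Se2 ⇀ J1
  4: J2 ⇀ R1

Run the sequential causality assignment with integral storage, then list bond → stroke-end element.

b1 →J2  (source Se1 imposes e)
b3 →J1  (Se2 (Se) sets effort on bond)
b2 →I1  (I1 integral (f out))
b0 →J1  (J1: bond 2 brought flow, rest push out)
b4 →J2  (common-f at J2 fixed by 0)

#0 stroke at J1
#1 stroke at J2
#2 stroke at I1
#3 stroke at J1
#4 stroke at J2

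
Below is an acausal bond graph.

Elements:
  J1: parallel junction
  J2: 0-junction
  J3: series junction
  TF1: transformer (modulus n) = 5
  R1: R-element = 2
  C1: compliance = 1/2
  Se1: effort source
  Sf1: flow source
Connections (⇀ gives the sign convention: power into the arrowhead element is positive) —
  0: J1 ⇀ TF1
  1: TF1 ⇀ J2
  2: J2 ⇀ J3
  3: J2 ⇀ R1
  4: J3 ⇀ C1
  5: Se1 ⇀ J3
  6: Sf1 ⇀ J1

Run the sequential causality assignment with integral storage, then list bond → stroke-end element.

#5 stroke at J3  (source Se1 imposes e)
#6 stroke at Sf1  (source Sf1 imposes f)
#0 stroke at J1  (J1 needs exactly one e-in)
#1 stroke at TF1  (TF1 one-in-one-out from 0)
#4 stroke at J3  (prefer integral on C1)
#2 stroke at J2  (J3 needs exactly one f-in)
#3 stroke at R1  (common-e at J2 fixed by 2)

#0 stroke→J1
#1 stroke→TF1
#2 stroke→J2
#3 stroke→R1
#4 stroke→J3
#5 stroke→J3
#6 stroke→Sf1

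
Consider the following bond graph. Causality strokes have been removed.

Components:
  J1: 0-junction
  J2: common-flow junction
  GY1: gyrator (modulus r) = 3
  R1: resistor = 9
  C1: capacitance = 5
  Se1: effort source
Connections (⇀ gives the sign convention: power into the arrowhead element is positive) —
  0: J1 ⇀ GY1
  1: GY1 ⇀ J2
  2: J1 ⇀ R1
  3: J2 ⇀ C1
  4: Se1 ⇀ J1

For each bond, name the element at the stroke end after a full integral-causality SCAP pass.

#0 |GY1
#1 |GY1
#2 |R1
#3 |J2
#4 |J1

β4 stroke at J1  (Se1: effort source, stroke at far end)
β0 stroke at GY1  (J1: bond 4 brought effort, rest push out)
β2 stroke at R1  (common-e at J1 fixed by 4)
β1 stroke at GY1  (GY GY1: same side as bond 0)
β3 stroke at J2  (1-jn J2 has f-setter on 1)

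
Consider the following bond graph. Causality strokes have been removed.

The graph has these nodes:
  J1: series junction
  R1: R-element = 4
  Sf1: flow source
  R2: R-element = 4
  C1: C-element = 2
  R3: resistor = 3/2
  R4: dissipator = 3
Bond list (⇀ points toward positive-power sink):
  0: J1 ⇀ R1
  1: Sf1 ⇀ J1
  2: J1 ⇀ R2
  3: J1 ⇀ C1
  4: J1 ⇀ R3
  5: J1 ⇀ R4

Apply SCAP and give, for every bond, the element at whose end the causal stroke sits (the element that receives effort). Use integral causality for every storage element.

#1 |Sf1  (Sf1 fixes flow; stroke at Sf1)
#0 |J1  (common-f at J1 fixed by 1)
#2 |J1  (J1: bond 1 brought flow, rest push out)
#3 |J1  (1-jn J1 has f-setter on 1)
#4 |J1  (J1: bond 1 brought flow, rest push out)
#5 |J1  (common-f at J1 fixed by 1)

β0 stroke→J1
β1 stroke→Sf1
β2 stroke→J1
β3 stroke→J1
β4 stroke→J1
β5 stroke→J1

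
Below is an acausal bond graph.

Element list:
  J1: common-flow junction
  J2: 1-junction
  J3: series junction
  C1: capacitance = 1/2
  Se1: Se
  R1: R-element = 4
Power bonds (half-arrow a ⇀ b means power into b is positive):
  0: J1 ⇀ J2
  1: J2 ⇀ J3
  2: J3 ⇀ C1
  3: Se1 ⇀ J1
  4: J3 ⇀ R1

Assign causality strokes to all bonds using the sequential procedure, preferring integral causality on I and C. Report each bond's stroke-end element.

β3 stroke→J1  (Se1: effort source, stroke at far end)
β0 stroke→J2  (closing 1-jn rule on J1)
β1 stroke→J3  (J2 needs exactly one f-in)
β2 stroke→J3  (C1 outputs effort q/C1)
β4 stroke→R1  (J3 needs exactly one f-in)

bond 0 stroke→J2
bond 1 stroke→J3
bond 2 stroke→J3
bond 3 stroke→J1
bond 4 stroke→R1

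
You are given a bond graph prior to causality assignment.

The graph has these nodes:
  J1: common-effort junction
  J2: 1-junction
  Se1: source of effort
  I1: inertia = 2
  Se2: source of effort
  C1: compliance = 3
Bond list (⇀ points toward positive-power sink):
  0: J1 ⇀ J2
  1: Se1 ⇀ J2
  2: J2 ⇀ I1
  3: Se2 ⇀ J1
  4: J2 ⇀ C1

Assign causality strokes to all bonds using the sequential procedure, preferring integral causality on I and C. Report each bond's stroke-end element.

bond 0 |J2
bond 1 |J2
bond 2 |I1
bond 3 |J1
bond 4 |J2

β1 →J2  (Se1: effort source, stroke at far end)
β3 →J1  (Se2 (Se) sets effort on bond)
β0 →J2  (J1: bond 3 brought effort, rest push out)
β2 →I1  (I1 outputs flow p/I1)
β4 →J2  (J2: bond 2 brought flow, rest push out)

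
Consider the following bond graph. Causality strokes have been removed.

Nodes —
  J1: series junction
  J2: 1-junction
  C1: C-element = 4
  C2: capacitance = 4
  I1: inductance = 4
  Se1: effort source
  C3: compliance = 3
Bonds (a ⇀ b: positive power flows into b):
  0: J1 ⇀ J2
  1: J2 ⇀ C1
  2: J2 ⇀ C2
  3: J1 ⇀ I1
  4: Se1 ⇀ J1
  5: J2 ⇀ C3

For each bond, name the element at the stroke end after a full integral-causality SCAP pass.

b0 →J1
b1 →J2
b2 →J2
b3 →I1
b4 →J1
b5 →J2

β4 stroke→J1  (Se1: effort source, stroke at far end)
β1 stroke→J2  (C1 outputs effort q/C1)
β2 stroke→J2  (C2: C, integral causality)
β3 stroke→I1  (prefer integral on I1)
β0 stroke→J1  (common-f at J1 fixed by 3)
β5 stroke→J2  (1-jn J2 has f-setter on 0)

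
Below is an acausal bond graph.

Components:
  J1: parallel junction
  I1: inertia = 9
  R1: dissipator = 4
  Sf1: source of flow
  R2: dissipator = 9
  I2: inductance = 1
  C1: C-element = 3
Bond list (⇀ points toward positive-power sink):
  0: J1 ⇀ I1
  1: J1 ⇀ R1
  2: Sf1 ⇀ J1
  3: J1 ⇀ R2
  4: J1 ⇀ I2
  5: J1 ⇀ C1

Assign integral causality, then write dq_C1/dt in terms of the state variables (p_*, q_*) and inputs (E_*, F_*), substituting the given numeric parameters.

bond 2 stroke at Sf1  (source Sf1 imposes f)
bond 0 stroke at I1  (prefer integral on I1)
bond 4 stroke at I2  (prefer integral on I2)
bond 5 stroke at J1  (C1: C, integral causality)
bond 1 stroke at R1  (J1: bond 5 brought effort, rest push out)
bond 3 stroke at R2  (common-e at J1 fixed by 5)

dq_C1/dt = F_Sf1 - p_I1/9 - p_I2 - 13*q_C1/108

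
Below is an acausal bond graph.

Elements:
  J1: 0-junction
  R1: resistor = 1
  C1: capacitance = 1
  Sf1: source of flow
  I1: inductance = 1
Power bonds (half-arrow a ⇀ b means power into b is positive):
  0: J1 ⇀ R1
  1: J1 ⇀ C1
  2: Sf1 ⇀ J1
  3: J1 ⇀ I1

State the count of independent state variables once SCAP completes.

2  (C1, I1 all integral)

#2 |Sf1  (Sf1: flow source, stroke at near end)
#1 |J1  (C1 integral (e out))
#0 |R1  (common-e at J1 fixed by 1)
#3 |I1  (J1 effort already set via bond 1)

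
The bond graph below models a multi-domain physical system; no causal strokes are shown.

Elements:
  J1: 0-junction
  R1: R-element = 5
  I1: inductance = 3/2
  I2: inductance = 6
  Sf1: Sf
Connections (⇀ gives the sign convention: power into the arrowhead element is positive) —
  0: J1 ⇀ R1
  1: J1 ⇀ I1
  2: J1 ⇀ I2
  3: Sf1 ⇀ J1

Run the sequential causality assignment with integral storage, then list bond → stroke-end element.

bond 3 |Sf1  (Sf1: flow source, stroke at near end)
bond 1 |I1  (I1: I, integral causality)
bond 2 |I2  (I2 integral (f out))
bond 0 |J1  (closing 0-jn rule on J1)

β0 stroke at J1
β1 stroke at I1
β2 stroke at I2
β3 stroke at Sf1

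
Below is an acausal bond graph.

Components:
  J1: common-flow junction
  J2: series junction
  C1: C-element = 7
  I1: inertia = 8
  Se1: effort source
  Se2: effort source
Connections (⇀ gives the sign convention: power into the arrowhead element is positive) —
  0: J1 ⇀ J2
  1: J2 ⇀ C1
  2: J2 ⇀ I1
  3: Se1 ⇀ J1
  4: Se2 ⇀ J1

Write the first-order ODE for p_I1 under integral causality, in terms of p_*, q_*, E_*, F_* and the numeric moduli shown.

bond 3 |J1  (Se1: effort source, stroke at far end)
bond 4 |J1  (Se2: effort source, stroke at far end)
bond 0 |J2  (J1: last free bond brings flow in)
bond 1 |J2  (C1 outputs effort q/C1)
bond 2 |I1  (J2 needs exactly one f-in)

dp_I1/dt = E_Se1 + E_Se2 - q_C1/7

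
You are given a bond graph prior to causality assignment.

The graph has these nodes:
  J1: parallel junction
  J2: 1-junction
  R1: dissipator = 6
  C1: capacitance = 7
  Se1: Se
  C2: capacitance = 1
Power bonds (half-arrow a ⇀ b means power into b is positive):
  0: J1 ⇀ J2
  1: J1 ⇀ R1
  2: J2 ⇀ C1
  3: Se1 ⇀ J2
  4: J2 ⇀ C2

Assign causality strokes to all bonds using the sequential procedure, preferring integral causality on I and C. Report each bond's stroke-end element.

bond 3 stroke at J2  (Se1: effort source, stroke at far end)
bond 2 stroke at J2  (C1 outputs effort q/C1)
bond 4 stroke at J2  (C2 outputs effort q/C2)
bond 0 stroke at J1  (J2: last free bond brings flow in)
bond 1 stroke at R1  (J1: bond 0 brought effort, rest push out)

bond 0 |J1
bond 1 |R1
bond 2 |J2
bond 3 |J2
bond 4 |J2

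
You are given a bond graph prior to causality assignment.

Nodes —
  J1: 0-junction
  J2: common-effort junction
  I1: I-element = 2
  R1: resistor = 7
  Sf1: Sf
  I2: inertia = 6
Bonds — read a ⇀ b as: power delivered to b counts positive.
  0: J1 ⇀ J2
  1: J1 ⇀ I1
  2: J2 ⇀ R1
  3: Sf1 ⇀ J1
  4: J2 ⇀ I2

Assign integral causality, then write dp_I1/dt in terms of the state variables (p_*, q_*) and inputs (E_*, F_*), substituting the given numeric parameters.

dp_I1/dt = 7*F_Sf1 - 7*p_I1/2 - 7*p_I2/6

#3 |Sf1  (Sf1: flow source, stroke at near end)
#1 |I1  (I1 outputs flow p/I1)
#0 |J1  (only one effort-in slot at J1)
#4 |I2  (I2: I, integral causality)
#2 |J2  (closing 0-jn rule on J2)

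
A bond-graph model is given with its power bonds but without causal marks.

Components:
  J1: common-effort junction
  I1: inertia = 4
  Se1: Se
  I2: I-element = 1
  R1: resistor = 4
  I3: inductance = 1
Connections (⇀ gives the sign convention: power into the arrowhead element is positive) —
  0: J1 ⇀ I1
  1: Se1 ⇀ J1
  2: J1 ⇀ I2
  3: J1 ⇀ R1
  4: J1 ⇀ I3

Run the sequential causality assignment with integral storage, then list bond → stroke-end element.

b0 →I1
b1 →J1
b2 →I2
b3 →R1
b4 →I3

#1 |J1  (Se1 (Se) sets effort on bond)
#0 |I1  (J1: bond 1 brought effort, rest push out)
#2 |I2  (J1: bond 1 brought effort, rest push out)
#3 |R1  (0-jn J1 has e-setter on 1)
#4 |I3  (common-e at J1 fixed by 1)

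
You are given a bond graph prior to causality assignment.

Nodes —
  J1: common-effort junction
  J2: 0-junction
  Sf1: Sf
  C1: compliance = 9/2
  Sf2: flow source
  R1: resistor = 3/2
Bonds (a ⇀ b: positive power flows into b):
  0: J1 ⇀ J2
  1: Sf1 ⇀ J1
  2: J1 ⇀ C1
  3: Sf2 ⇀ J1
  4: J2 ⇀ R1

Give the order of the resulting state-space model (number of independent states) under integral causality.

b1 stroke→Sf1  (Sf1 fixes flow; stroke at Sf1)
b3 stroke→Sf2  (Sf2 fixes flow; stroke at Sf2)
b2 stroke→J1  (prefer integral on C1)
b0 stroke→J2  (common-e at J1 fixed by 2)
b4 stroke→R1  (J2: bond 0 brought effort, rest push out)

1  (C1 all integral)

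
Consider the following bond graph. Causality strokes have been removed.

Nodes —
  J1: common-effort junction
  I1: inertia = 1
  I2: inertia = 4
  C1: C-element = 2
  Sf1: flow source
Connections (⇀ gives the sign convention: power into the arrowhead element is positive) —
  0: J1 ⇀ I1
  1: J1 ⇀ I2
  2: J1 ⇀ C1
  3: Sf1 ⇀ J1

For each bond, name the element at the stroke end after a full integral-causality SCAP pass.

#3 stroke→Sf1  (Sf1 fixes flow; stroke at Sf1)
#0 stroke→I1  (I1: I, integral causality)
#1 stroke→I2  (I2 integral (f out))
#2 stroke→J1  (only one effort-in slot at J1)

bond 0 stroke at I1
bond 1 stroke at I2
bond 2 stroke at J1
bond 3 stroke at Sf1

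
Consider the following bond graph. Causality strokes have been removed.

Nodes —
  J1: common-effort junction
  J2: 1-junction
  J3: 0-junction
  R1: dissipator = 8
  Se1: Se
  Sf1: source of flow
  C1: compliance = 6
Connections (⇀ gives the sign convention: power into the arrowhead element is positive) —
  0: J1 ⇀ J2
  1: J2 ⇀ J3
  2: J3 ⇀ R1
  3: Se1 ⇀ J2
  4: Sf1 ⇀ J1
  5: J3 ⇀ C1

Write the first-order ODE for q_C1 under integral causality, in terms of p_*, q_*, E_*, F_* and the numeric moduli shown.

dq_C1/dt = F_Sf1 - q_C1/48

β3 |J2  (source Se1 imposes e)
β4 |Sf1  (source Sf1 imposes f)
β0 |J1  (J1: last free bond brings effort in)
β1 |J2  (J2 flow already set via bond 0)
β5 |J3  (prefer integral on C1)
β2 |R1  (J3: bond 5 brought effort, rest push out)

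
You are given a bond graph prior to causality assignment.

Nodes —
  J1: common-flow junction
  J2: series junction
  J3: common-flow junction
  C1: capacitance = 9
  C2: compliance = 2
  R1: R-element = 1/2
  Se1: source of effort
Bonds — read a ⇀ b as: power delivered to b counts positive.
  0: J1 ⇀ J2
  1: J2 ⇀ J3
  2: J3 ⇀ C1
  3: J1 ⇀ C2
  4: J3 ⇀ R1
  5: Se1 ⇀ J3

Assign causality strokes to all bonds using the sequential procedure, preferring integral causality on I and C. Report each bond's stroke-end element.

b0 stroke at J2
b1 stroke at J3
b2 stroke at J3
b3 stroke at J1
b4 stroke at R1
b5 stroke at J3

β5 |J3  (Se1 fixes effort; stroke away)
β2 |J3  (C1 integral (e out))
β3 |J1  (C2 outputs effort q/C2)
β0 |J2  (J1 needs exactly one f-in)
β1 |J3  (only one flow-in slot at J2)
β4 |R1  (only one flow-in slot at J3)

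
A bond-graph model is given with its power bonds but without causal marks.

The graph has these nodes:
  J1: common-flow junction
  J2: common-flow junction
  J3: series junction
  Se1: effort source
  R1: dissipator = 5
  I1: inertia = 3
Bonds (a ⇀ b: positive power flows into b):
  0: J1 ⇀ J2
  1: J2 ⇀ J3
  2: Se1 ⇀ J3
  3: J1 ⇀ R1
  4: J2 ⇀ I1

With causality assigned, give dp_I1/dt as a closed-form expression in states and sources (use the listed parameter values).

#2 |J3  (source Se1 imposes e)
#1 |J2  (only one flow-in slot at J3)
#4 |I1  (prefer integral on I1)
#0 |J2  (J2 flow already set via bond 4)
#3 |J1  (1-jn J1 has f-setter on 0)

dp_I1/dt = E_Se1 - 5*p_I1/3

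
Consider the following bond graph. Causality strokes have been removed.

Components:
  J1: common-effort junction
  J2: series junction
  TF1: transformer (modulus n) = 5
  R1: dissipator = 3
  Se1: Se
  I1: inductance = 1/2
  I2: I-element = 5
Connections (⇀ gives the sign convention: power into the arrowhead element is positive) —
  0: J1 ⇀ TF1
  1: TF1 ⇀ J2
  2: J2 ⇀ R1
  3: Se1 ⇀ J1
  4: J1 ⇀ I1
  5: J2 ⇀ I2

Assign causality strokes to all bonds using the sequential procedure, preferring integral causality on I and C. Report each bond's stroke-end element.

β3 stroke at J1  (source Se1 imposes e)
β0 stroke at TF1  (J1 effort already set via bond 3)
β4 stroke at I1  (J1 effort already set via bond 3)
β1 stroke at J2  (TF TF1: opposite of bond 0)
β5 stroke at I2  (I2: I, integral causality)
β2 stroke at J2  (common-f at J2 fixed by 5)

β0 →TF1
β1 →J2
β2 →J2
β3 →J1
β4 →I1
β5 →I2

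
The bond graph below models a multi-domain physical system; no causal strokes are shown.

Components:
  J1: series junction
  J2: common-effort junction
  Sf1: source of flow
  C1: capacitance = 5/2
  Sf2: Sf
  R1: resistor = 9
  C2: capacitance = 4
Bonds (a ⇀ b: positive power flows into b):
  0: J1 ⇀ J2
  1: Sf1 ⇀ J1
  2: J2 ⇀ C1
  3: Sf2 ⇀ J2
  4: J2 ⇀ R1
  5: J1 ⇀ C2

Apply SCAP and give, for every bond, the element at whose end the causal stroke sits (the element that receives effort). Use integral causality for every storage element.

b1 |Sf1  (Sf1: flow source, stroke at near end)
b3 |Sf2  (Sf2 (Sf) sets flow on bond)
b0 |J1  (J1: bond 1 brought flow, rest push out)
b5 |J1  (J1: bond 1 brought flow, rest push out)
b2 |J2  (prefer integral on C1)
b4 |R1  (0-jn J2 has e-setter on 2)

#0 →J1
#1 →Sf1
#2 →J2
#3 →Sf2
#4 →R1
#5 →J1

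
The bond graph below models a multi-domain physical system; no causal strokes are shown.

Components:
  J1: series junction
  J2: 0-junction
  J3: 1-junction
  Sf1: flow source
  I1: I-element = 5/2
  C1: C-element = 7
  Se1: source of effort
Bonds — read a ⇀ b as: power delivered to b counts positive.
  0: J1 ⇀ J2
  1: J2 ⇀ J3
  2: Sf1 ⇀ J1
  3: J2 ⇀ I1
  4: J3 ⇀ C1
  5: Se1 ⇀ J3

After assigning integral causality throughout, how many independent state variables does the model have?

2  (C1, I1 all integral)

b2 →Sf1  (Sf1 fixes flow; stroke at Sf1)
b5 →J3  (Se1 fixes effort; stroke away)
b0 →J1  (common-f at J1 fixed by 2)
b3 →I1  (I1 integral (f out))
b1 →J2  (only one effort-in slot at J2)
b4 →J3  (common-f at J3 fixed by 1)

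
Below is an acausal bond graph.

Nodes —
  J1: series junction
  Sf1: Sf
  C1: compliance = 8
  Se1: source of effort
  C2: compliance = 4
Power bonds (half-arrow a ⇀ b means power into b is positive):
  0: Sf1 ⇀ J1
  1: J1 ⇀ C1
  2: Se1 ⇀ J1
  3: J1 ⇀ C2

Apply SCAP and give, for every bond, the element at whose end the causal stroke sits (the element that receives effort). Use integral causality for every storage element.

β0 →Sf1  (Sf1 fixes flow; stroke at Sf1)
β2 →J1  (Se1 fixes effort; stroke away)
β1 →J1  (1-jn J1 has f-setter on 0)
β3 →J1  (J1: bond 0 brought flow, rest push out)

#0 stroke→Sf1
#1 stroke→J1
#2 stroke→J1
#3 stroke→J1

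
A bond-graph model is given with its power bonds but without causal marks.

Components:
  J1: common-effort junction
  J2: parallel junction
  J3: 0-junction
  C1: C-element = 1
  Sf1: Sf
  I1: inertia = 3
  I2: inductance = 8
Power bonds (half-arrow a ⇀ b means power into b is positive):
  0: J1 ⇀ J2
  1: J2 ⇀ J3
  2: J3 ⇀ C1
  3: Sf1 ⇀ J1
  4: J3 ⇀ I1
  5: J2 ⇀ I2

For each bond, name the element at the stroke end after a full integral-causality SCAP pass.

β3 stroke→Sf1  (Sf1: flow source, stroke at near end)
β0 stroke→J1  (only one effort-in slot at J1)
β2 stroke→J3  (C1 integral (e out))
β1 stroke→J2  (J3 effort already set via bond 2)
β4 stroke→I1  (common-e at J3 fixed by 2)
β5 stroke→I2  (J2 effort already set via bond 1)

#0 |J1
#1 |J2
#2 |J3
#3 |Sf1
#4 |I1
#5 |I2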